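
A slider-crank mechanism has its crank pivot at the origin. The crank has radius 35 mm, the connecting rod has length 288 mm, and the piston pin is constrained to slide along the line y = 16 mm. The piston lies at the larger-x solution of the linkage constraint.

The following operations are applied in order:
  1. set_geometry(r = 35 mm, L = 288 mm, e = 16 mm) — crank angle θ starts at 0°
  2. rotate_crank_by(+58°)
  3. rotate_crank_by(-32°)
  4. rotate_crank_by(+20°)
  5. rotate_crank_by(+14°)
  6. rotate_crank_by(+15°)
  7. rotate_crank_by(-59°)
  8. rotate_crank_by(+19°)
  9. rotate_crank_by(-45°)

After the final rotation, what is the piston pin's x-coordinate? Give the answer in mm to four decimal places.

321.6208

set_geometry: r = 35 mm, L = 288 mm, e = 16 mm; θ ← 0°
rotate_crank_by(+58°): θ ← 0° +58° = 58°
rotate_crank_by(-32°): θ ← 58° -32° = 26°
rotate_crank_by(+20°): θ ← 26° +20° = 46°
rotate_crank_by(+14°): θ ← 46° +14° = 60°
rotate_crank_by(+15°): θ ← 60° +15° = 75°
rotate_crank_by(-59°): θ ← 75° -59° = 16°
rotate_crank_by(+19°): θ ← 16° +19° = 35°
rotate_crank_by(-45°): θ ← 35° -45° = -10°
crank pin P = (r cos θ, r sin θ) = (34.468271, -6.077686)
h = r sin θ − e = -6.077686 − 16 = -22.077686
x = r cos θ + √(L² − h²) = 34.468271 + √(82944.0 − 487.4242) = 34.468271 + 287.152530 = 321.620802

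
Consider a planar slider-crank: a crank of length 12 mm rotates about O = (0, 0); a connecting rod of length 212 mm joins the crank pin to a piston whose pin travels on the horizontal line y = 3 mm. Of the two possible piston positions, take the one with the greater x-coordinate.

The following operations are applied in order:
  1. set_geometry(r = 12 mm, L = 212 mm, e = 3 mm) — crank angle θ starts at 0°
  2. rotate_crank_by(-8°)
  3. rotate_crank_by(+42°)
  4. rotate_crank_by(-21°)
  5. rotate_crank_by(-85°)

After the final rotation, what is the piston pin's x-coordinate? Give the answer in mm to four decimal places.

set_geometry: r = 12 mm, L = 212 mm, e = 3 mm; θ ← 0°
rotate_crank_by(-8°): θ ← 0° -8° = -8°
rotate_crank_by(+42°): θ ← -8° +42° = 34°
rotate_crank_by(-21°): θ ← 34° -21° = 13°
rotate_crank_by(-85°): θ ← 13° -85° = -72°
crank pin P = (r cos θ, r sin θ) = (3.708204, -11.412678)
h = r sin θ − e = -11.412678 − 3 = -14.412678
x = r cos θ + √(L² − h²) = 3.708204 + √(44944.0 − 207.7253) = 3.708204 + 211.509514 = 215.217718

215.2177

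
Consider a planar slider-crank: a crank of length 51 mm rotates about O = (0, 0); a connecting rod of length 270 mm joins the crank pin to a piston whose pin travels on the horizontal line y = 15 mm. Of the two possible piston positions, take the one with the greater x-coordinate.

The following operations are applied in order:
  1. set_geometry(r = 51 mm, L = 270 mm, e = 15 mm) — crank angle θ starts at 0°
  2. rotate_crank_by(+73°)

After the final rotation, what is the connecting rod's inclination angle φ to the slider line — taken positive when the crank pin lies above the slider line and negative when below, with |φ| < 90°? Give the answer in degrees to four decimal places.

set_geometry: r = 51 mm, L = 270 mm, e = 15 mm; θ ← 0°
rotate_crank_by(+73°): θ ← 0° +73° = 73°
crank pin P = (r cos θ, r sin θ) = (14.910957, 48.771543)
h = r sin θ − e = 48.771543 − 15 = 33.771543
sin φ = h / L = 33.771543 / 270 = 0.12507979
φ = arcsin(0.12507979) = 7.185363°

7.1854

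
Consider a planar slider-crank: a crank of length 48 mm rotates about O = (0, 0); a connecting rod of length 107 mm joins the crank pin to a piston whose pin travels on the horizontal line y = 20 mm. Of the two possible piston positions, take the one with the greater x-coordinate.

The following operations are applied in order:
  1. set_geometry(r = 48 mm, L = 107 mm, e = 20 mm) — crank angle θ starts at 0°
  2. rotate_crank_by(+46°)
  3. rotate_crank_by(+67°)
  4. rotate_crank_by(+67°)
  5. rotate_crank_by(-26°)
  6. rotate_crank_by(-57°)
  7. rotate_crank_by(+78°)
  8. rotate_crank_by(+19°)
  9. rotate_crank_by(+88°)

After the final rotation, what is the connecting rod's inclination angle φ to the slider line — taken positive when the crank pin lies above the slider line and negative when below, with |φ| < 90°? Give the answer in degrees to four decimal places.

set_geometry: r = 48 mm, L = 107 mm, e = 20 mm; θ ← 0°
rotate_crank_by(+46°): θ ← 0° +46° = 46°
rotate_crank_by(+67°): θ ← 46° +67° = 113°
rotate_crank_by(+67°): θ ← 113° +67° = 180°
rotate_crank_by(-26°): θ ← 180° -26° = 154°
rotate_crank_by(-57°): θ ← 154° -57° = 97°
rotate_crank_by(+78°): θ ← 97° +78° = 175°
rotate_crank_by(+19°): θ ← 175° +19° = 194°
rotate_crank_by(+88°): θ ← 194° +88° = 282°
crank pin P = (r cos θ, r sin θ) = (9.979761, -46.951085)
h = r sin θ − e = -46.951085 − 20 = -66.951085
sin φ = h / L = -66.951085 / 107 = -0.62571107
φ = arcsin(-0.62571107) = -38.734397°

-38.7344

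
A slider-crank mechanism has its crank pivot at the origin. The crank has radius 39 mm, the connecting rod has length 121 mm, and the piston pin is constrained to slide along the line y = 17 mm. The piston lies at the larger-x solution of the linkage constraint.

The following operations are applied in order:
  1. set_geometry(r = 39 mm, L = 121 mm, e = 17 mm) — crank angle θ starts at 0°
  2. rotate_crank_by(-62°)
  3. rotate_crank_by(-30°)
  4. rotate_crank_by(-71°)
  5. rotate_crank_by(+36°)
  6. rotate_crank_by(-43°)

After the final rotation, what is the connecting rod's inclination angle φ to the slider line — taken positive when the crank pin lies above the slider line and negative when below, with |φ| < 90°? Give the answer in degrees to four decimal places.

set_geometry: r = 39 mm, L = 121 mm, e = 17 mm; θ ← 0°
rotate_crank_by(-62°): θ ← 0° -62° = -62°
rotate_crank_by(-30°): θ ← -62° -30° = -92°
rotate_crank_by(-71°): θ ← -92° -71° = -163°
rotate_crank_by(+36°): θ ← -163° +36° = -127°
rotate_crank_by(-43°): θ ← -127° -43° = -170°
crank pin P = (r cos θ, r sin θ) = (-38.407502, -6.772279)
h = r sin θ − e = -6.772279 − 17 = -23.772279
sin φ = h / L = -23.772279 / 121 = -0.19646512
φ = arcsin(-0.19646512) = -11.330324°

-11.3303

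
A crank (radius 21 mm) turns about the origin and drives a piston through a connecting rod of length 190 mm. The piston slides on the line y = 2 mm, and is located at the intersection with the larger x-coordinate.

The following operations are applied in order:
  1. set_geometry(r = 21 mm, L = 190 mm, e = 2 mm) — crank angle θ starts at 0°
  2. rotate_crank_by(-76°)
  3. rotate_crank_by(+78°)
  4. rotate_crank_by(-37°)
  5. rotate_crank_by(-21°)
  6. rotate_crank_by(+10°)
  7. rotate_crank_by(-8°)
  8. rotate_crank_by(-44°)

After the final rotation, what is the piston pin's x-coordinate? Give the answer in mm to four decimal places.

185.7049

set_geometry: r = 21 mm, L = 190 mm, e = 2 mm; θ ← 0°
rotate_crank_by(-76°): θ ← 0° -76° = -76°
rotate_crank_by(+78°): θ ← -76° +78° = 2°
rotate_crank_by(-37°): θ ← 2° -37° = -35°
rotate_crank_by(-21°): θ ← -35° -21° = -56°
rotate_crank_by(+10°): θ ← -56° +10° = -46°
rotate_crank_by(-8°): θ ← -46° -8° = -54°
rotate_crank_by(-44°): θ ← -54° -44° = -98°
crank pin P = (r cos θ, r sin θ) = (-2.922635, -20.795629)
h = r sin θ − e = -20.795629 − 2 = -22.795629
x = r cos θ + √(L² − h²) = -2.922635 + √(36100.0 − 519.6407) = -2.922635 + 188.627568 = 185.704933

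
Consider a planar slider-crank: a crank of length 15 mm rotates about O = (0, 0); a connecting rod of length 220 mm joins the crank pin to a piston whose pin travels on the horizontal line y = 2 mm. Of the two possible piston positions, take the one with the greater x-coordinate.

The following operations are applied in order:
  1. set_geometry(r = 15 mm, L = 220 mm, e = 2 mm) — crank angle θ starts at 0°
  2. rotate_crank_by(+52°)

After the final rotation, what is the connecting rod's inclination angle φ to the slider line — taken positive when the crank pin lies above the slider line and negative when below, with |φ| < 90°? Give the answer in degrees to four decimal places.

2.5584

set_geometry: r = 15 mm, L = 220 mm, e = 2 mm; θ ← 0°
rotate_crank_by(+52°): θ ← 0° +52° = 52°
crank pin P = (r cos θ, r sin θ) = (9.234922, 11.820161)
h = r sin θ − e = 11.820161 − 2 = 9.820161
sin φ = h / L = 9.820161 / 220 = 0.04463710
φ = arcsin(0.04463710) = 2.558367°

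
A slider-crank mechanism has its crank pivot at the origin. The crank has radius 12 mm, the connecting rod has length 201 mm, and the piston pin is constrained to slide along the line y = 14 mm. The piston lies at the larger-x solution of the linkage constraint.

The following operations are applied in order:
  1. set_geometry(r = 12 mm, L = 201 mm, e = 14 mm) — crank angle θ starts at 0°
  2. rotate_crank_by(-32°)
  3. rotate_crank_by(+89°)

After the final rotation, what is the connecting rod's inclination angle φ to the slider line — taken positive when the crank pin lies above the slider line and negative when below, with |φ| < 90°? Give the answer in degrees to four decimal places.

set_geometry: r = 12 mm, L = 201 mm, e = 14 mm; θ ← 0°
rotate_crank_by(-32°): θ ← 0° -32° = -32°
rotate_crank_by(+89°): θ ← -32° +89° = 57°
crank pin P = (r cos θ, r sin θ) = (6.535668, 10.064047)
h = r sin θ − e = 10.064047 − 14 = -3.935953
sin φ = h / L = -3.935953 / 201 = -0.01958186
φ = arcsin(-0.01958186) = -1.122029°

-1.1220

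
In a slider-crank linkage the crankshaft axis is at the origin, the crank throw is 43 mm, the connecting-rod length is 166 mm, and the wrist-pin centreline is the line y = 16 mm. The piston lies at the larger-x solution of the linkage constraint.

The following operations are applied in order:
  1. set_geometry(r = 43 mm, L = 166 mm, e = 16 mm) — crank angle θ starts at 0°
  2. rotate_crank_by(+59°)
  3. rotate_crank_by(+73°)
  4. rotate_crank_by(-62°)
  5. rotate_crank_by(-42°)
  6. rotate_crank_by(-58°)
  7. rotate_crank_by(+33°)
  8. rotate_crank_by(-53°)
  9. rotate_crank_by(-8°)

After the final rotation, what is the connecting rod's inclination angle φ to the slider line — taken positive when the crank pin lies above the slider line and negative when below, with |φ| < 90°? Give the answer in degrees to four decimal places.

set_geometry: r = 43 mm, L = 166 mm, e = 16 mm; θ ← 0°
rotate_crank_by(+59°): θ ← 0° +59° = 59°
rotate_crank_by(+73°): θ ← 59° +73° = 132°
rotate_crank_by(-62°): θ ← 132° -62° = 70°
rotate_crank_by(-42°): θ ← 70° -42° = 28°
rotate_crank_by(-58°): θ ← 28° -58° = -30°
rotate_crank_by(+33°): θ ← -30° +33° = 3°
rotate_crank_by(-53°): θ ← 3° -53° = -50°
rotate_crank_by(-8°): θ ← -50° -8° = -58°
crank pin P = (r cos θ, r sin θ) = (22.786528, -36.466068)
h = r sin θ − e = -36.466068 − 16 = -52.466068
sin φ = h / L = -52.466068 / 166 = -0.31606065
φ = arcsin(-0.31606065) = -18.424856°

-18.4249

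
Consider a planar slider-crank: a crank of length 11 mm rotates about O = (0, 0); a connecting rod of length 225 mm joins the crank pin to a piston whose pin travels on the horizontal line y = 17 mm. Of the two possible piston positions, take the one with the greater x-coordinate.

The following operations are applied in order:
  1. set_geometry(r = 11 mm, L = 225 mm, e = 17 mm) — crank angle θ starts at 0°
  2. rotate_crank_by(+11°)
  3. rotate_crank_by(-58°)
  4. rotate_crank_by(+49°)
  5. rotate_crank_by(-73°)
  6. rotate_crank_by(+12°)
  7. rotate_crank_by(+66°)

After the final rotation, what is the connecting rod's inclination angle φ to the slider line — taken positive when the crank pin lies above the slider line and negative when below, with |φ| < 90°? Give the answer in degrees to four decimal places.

-3.9909

set_geometry: r = 11 mm, L = 225 mm, e = 17 mm; θ ← 0°
rotate_crank_by(+11°): θ ← 0° +11° = 11°
rotate_crank_by(-58°): θ ← 11° -58° = -47°
rotate_crank_by(+49°): θ ← -47° +49° = 2°
rotate_crank_by(-73°): θ ← 2° -73° = -71°
rotate_crank_by(+12°): θ ← -71° +12° = -59°
rotate_crank_by(+66°): θ ← -59° +66° = 7°
crank pin P = (r cos θ, r sin θ) = (10.918008, 1.340563)
h = r sin θ − e = 1.340563 − 17 = -15.659437
sin φ = h / L = -15.659437 / 225 = -0.06959750
φ = arcsin(-0.06959750) = -3.990869°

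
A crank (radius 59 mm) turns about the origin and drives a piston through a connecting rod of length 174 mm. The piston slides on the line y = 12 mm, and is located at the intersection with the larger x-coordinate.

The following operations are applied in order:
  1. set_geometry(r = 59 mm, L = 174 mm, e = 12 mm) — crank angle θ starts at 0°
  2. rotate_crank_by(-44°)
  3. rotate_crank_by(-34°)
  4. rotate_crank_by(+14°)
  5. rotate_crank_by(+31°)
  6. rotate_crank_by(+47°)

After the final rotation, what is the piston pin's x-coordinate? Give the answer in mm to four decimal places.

231.2326

set_geometry: r = 59 mm, L = 174 mm, e = 12 mm; θ ← 0°
rotate_crank_by(-44°): θ ← 0° -44° = -44°
rotate_crank_by(-34°): θ ← -44° -34° = -78°
rotate_crank_by(+14°): θ ← -78° +14° = -64°
rotate_crank_by(+31°): θ ← -64° +31° = -33°
rotate_crank_by(+47°): θ ← -33° +47° = 14°
crank pin P = (r cos θ, r sin θ) = (57.247448, 14.273392)
h = r sin θ − e = 14.273392 − 12 = 2.273392
x = r cos θ + √(L² − h²) = 57.247448 + √(30276.0 − 5.1683) = 57.247448 + 173.985148 = 231.232596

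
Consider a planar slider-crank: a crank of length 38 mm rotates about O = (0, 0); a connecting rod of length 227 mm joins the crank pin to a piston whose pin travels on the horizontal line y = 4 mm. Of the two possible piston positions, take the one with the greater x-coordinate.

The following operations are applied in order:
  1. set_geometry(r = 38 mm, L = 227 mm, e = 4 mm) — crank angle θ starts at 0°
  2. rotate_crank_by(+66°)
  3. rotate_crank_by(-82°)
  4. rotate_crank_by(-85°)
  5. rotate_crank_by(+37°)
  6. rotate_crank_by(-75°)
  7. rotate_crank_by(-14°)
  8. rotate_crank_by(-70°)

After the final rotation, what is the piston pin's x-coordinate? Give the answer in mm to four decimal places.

set_geometry: r = 38 mm, L = 227 mm, e = 4 mm; θ ← 0°
rotate_crank_by(+66°): θ ← 0° +66° = 66°
rotate_crank_by(-82°): θ ← 66° -82° = -16°
rotate_crank_by(-85°): θ ← -16° -85° = -101°
rotate_crank_by(+37°): θ ← -101° +37° = -64°
rotate_crank_by(-75°): θ ← -64° -75° = -139°
rotate_crank_by(-14°): θ ← -139° -14° = -153°
rotate_crank_by(-70°): θ ← -153° -70° = -223°
crank pin P = (r cos θ, r sin θ) = (-27.791441, 25.915938)
h = r sin θ − e = 25.915938 − 4 = 21.915938
x = r cos θ + √(L² − h²) = -27.791441 + √(51529.0 − 480.3083) = -27.791441 + 225.939575 = 198.148135

198.1481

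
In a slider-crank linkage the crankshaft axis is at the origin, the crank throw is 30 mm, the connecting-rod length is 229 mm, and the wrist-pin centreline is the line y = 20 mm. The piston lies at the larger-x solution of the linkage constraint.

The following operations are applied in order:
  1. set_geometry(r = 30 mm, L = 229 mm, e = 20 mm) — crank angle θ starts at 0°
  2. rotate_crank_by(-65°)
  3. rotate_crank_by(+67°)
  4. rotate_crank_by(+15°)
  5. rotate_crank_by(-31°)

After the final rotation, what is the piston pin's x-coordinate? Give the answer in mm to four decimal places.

set_geometry: r = 30 mm, L = 229 mm, e = 20 mm; θ ← 0°
rotate_crank_by(-65°): θ ← 0° -65° = -65°
rotate_crank_by(+67°): θ ← -65° +67° = 2°
rotate_crank_by(+15°): θ ← 2° +15° = 17°
rotate_crank_by(-31°): θ ← 17° -31° = -14°
crank pin P = (r cos θ, r sin θ) = (29.108872, -7.257657)
h = r sin θ − e = -7.257657 − 20 = -27.257657
x = r cos θ + √(L² − h²) = 29.108872 + √(52441.0 − 742.9799) = 29.108872 + 227.371986 = 256.480858

256.4809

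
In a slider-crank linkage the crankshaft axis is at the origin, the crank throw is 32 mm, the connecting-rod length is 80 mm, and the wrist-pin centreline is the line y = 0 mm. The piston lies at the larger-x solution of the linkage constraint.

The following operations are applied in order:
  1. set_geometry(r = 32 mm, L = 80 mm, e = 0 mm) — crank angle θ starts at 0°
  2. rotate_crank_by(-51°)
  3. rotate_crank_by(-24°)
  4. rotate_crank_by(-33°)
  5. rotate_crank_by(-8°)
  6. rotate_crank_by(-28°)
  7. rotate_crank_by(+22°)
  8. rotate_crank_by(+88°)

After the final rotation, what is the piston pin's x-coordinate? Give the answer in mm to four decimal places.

set_geometry: r = 32 mm, L = 80 mm, e = 0 mm; θ ← 0°
rotate_crank_by(-51°): θ ← 0° -51° = -51°
rotate_crank_by(-24°): θ ← -51° -24° = -75°
rotate_crank_by(-33°): θ ← -75° -33° = -108°
rotate_crank_by(-8°): θ ← -108° -8° = -116°
rotate_crank_by(-28°): θ ← -116° -28° = -144°
rotate_crank_by(+22°): θ ← -144° +22° = -122°
rotate_crank_by(+88°): θ ← -122° +88° = -34°
crank pin P = (r cos θ, r sin θ) = (26.529202, -17.894173)
h = r sin θ − e = -17.894173 − 0 = -17.894173
x = r cos θ + √(L² − h²) = 26.529202 + √(6400.0 − 320.2014) = 26.529202 + 77.973063 = 104.502265

104.5023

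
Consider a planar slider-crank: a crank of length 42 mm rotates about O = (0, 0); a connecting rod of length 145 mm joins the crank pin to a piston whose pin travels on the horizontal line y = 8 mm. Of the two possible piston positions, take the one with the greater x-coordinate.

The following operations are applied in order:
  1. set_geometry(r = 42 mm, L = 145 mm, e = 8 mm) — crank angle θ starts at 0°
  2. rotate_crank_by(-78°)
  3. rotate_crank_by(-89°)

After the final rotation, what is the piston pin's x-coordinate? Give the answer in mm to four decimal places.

set_geometry: r = 42 mm, L = 145 mm, e = 8 mm; θ ← 0°
rotate_crank_by(-78°): θ ← 0° -78° = -78°
rotate_crank_by(-89°): θ ← -78° -89° = -167°
crank pin P = (r cos θ, r sin θ) = (-40.923543, -9.447944)
h = r sin θ − e = -9.447944 − 8 = -17.447944
x = r cos θ + √(L² − h²) = -40.923543 + √(21025.0 − 304.4308) = -40.923543 + 143.946411 = 103.022868

103.0229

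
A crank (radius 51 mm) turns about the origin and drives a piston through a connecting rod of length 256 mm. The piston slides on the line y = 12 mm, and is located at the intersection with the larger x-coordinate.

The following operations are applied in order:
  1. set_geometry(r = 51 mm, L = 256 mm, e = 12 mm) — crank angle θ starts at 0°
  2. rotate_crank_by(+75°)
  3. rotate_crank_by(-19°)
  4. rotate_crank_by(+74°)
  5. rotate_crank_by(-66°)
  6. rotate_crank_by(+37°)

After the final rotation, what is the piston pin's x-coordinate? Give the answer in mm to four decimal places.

set_geometry: r = 51 mm, L = 256 mm, e = 12 mm; θ ← 0°
rotate_crank_by(+75°): θ ← 0° +75° = 75°
rotate_crank_by(-19°): θ ← 75° -19° = 56°
rotate_crank_by(+74°): θ ← 56° +74° = 130°
rotate_crank_by(-66°): θ ← 130° -66° = 64°
rotate_crank_by(+37°): θ ← 64° +37° = 101°
crank pin P = (r cos θ, r sin θ) = (-9.731259, 50.062986)
h = r sin θ − e = 50.062986 − 12 = 38.062986
x = r cos θ + √(L² − h²) = -9.731259 + √(65536.0 − 1448.7909) = -9.731259 + 253.154516 = 243.423257

243.4233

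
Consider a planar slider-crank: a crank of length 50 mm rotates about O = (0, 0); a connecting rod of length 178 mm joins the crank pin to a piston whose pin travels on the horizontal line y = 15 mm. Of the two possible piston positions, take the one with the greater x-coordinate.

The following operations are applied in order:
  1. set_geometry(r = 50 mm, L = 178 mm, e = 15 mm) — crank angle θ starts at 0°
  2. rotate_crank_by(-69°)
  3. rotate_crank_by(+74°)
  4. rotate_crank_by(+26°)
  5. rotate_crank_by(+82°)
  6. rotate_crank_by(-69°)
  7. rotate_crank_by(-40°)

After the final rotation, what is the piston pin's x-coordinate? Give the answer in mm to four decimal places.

227.5055

set_geometry: r = 50 mm, L = 178 mm, e = 15 mm; θ ← 0°
rotate_crank_by(-69°): θ ← 0° -69° = -69°
rotate_crank_by(+74°): θ ← -69° +74° = 5°
rotate_crank_by(+26°): θ ← 5° +26° = 31°
rotate_crank_by(+82°): θ ← 31° +82° = 113°
rotate_crank_by(-69°): θ ← 113° -69° = 44°
rotate_crank_by(-40°): θ ← 44° -40° = 4°
crank pin P = (r cos θ, r sin θ) = (49.878203, 3.487824)
h = r sin θ − e = 3.487824 − 15 = -11.512176
x = r cos θ + √(L² − h²) = 49.878203 + √(31684.0 − 132.5302) = 49.878203 + 177.627334 = 227.505537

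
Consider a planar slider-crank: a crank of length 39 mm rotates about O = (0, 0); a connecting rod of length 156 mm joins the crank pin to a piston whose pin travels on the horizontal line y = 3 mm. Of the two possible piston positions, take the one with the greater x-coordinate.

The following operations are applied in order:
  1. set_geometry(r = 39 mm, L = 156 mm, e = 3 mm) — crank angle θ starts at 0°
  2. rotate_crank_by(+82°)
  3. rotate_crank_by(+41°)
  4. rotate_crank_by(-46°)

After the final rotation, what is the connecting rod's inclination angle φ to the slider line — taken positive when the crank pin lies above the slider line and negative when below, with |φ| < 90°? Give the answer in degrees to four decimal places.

set_geometry: r = 39 mm, L = 156 mm, e = 3 mm; θ ← 0°
rotate_crank_by(+82°): θ ← 0° +82° = 82°
rotate_crank_by(+41°): θ ← 82° +41° = 123°
rotate_crank_by(-46°): θ ← 123° -46° = 77°
crank pin P = (r cos θ, r sin θ) = (8.773091, 38.000433)
h = r sin θ − e = 38.000433 − 3 = 35.000433
sin φ = h / L = 35.000433 / 156 = 0.22436175
φ = arcsin(0.22436175) = 12.965349°

12.9653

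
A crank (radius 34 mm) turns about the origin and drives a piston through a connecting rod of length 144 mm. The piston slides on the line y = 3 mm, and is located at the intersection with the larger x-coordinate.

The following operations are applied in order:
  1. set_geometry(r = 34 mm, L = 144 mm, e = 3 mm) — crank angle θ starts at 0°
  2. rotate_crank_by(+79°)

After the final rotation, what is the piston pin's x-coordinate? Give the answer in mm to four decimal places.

set_geometry: r = 34 mm, L = 144 mm, e = 3 mm; θ ← 0°
rotate_crank_by(+79°): θ ← 0° +79° = 79°
crank pin P = (r cos θ, r sin θ) = (6.487506, 33.375324)
h = r sin θ − e = 33.375324 − 3 = 30.375324
x = r cos θ + √(L² − h²) = 6.487506 + √(20736.0 − 922.6603) = 6.487506 + 140.759865 = 147.247371

147.2474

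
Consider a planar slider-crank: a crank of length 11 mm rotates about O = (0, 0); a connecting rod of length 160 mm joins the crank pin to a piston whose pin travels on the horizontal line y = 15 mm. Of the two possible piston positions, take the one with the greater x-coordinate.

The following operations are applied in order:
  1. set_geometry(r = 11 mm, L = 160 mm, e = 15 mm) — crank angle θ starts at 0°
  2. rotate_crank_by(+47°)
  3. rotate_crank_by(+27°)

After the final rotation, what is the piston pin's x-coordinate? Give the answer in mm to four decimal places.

set_geometry: r = 11 mm, L = 160 mm, e = 15 mm; θ ← 0°
rotate_crank_by(+47°): θ ← 0° +47° = 47°
rotate_crank_by(+27°): θ ← 47° +27° = 74°
crank pin P = (r cos θ, r sin θ) = (3.032011, 10.573879)
h = r sin θ − e = 10.573879 − 15 = -4.426121
x = r cos θ + √(L² − h²) = 3.032011 + √(25600.0 − 19.5906) = 3.032011 + 159.938768 = 162.970779

162.9708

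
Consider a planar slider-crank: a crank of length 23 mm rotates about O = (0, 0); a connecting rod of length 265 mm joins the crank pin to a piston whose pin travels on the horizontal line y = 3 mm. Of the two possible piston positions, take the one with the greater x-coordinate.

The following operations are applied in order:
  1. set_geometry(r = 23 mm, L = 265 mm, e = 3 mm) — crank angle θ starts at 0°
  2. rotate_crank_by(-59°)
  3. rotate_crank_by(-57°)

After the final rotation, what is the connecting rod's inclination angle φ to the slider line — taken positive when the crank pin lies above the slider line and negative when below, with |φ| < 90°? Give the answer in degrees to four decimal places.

set_geometry: r = 23 mm, L = 265 mm, e = 3 mm; θ ← 0°
rotate_crank_by(-59°): θ ← 0° -59° = -59°
rotate_crank_by(-57°): θ ← -59° -57° = -116°
crank pin P = (r cos θ, r sin θ) = (-10.082536, -20.672263)
h = r sin θ − e = -20.672263 − 3 = -23.672263
sin φ = h / L = -23.672263 / 265 = -0.08932929
φ = arcsin(-0.08932929) = -5.125023°

-5.1250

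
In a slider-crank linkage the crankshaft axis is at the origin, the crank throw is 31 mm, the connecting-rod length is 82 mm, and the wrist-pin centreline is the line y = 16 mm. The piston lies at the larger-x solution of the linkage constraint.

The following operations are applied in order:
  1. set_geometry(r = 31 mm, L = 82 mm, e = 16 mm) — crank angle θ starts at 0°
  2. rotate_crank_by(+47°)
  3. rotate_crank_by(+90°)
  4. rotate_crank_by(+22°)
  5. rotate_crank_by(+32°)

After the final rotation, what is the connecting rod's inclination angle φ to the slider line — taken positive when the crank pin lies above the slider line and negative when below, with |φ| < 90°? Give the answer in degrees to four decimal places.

-15.5011

set_geometry: r = 31 mm, L = 82 mm, e = 16 mm; θ ← 0°
rotate_crank_by(+47°): θ ← 0° +47° = 47°
rotate_crank_by(+90°): θ ← 47° +90° = 137°
rotate_crank_by(+22°): θ ← 137° +22° = 159°
rotate_crank_by(+32°): θ ← 159° +32° = 191°
crank pin P = (r cos θ, r sin θ) = (-30.430443, -5.915079)
h = r sin θ − e = -5.915079 − 16 = -21.915079
sin φ = h / L = -21.915079 / 82 = -0.26725706
φ = arcsin(-0.26725706) = -15.501111°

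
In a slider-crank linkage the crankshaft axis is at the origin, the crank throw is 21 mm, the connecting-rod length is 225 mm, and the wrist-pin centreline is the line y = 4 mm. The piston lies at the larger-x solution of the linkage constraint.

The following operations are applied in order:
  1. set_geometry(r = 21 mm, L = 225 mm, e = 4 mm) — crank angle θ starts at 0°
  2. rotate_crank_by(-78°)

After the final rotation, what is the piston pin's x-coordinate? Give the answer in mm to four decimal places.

set_geometry: r = 21 mm, L = 225 mm, e = 4 mm; θ ← 0°
rotate_crank_by(-78°): θ ← 0° -78° = -78°
crank pin P = (r cos θ, r sin θ) = (4.366146, -20.541100)
h = r sin θ − e = -20.541100 − 4 = -24.541100
x = r cos θ + √(L² − h²) = 4.366146 + √(50625.0 − 602.2656) = 4.366146 + 223.657628 = 228.023773

228.0238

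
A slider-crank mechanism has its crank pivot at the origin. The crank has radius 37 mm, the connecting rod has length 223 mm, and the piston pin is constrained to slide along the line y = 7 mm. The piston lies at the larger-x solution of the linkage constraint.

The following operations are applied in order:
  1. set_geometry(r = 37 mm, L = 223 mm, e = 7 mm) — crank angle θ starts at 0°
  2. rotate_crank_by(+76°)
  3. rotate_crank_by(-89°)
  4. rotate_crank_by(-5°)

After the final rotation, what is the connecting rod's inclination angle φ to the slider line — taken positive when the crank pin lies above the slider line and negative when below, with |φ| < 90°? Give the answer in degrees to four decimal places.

-4.7416

set_geometry: r = 37 mm, L = 223 mm, e = 7 mm; θ ← 0°
rotate_crank_by(+76°): θ ← 0° +76° = 76°
rotate_crank_by(-89°): θ ← 76° -89° = -13°
rotate_crank_by(-5°): θ ← -13° -5° = -18°
crank pin P = (r cos θ, r sin θ) = (35.189091, -11.433629)
h = r sin θ − e = -11.433629 − 7 = -18.433629
sin φ = h / L = -18.433629 / 223 = -0.08266201
φ = arcsin(-0.08266201) = -4.741595°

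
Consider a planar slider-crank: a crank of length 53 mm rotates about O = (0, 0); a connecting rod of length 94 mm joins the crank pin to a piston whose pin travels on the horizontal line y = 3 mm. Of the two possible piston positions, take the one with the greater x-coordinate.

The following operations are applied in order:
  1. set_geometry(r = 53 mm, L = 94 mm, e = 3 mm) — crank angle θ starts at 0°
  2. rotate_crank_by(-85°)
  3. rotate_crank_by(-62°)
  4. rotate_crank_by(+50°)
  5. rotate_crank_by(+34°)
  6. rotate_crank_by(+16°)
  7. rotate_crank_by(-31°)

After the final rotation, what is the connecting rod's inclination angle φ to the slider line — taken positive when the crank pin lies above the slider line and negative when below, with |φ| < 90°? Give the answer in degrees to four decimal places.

set_geometry: r = 53 mm, L = 94 mm, e = 3 mm; θ ← 0°
rotate_crank_by(-85°): θ ← 0° -85° = -85°
rotate_crank_by(-62°): θ ← -85° -62° = -147°
rotate_crank_by(+50°): θ ← -147° +50° = -97°
rotate_crank_by(+34°): θ ← -97° +34° = -63°
rotate_crank_by(+16°): θ ← -63° +16° = -47°
rotate_crank_by(-31°): θ ← -47° -31° = -78°
crank pin P = (r cos θ, r sin θ) = (11.019320, -51.841823)
h = r sin θ − e = -51.841823 − 3 = -54.841823
sin φ = h / L = -54.841823 / 94 = -0.58342365
φ = arcsin(-0.58342365) = -35.691706°

-35.6917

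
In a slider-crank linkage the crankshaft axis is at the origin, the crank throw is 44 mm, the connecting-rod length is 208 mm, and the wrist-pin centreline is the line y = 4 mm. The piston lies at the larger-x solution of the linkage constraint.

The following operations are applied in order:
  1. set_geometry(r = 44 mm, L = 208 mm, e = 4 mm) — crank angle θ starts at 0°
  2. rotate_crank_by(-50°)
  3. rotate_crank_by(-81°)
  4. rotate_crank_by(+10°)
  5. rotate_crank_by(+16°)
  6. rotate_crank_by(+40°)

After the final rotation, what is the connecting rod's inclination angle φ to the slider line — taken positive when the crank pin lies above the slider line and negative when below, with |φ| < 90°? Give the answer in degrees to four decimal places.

set_geometry: r = 44 mm, L = 208 mm, e = 4 mm; θ ← 0°
rotate_crank_by(-50°): θ ← 0° -50° = -50°
rotate_crank_by(-81°): θ ← -50° -81° = -131°
rotate_crank_by(+10°): θ ← -131° +10° = -121°
rotate_crank_by(+16°): θ ← -121° +16° = -105°
rotate_crank_by(+40°): θ ← -105° +40° = -65°
crank pin P = (r cos θ, r sin θ) = (18.595204, -39.877543)
h = r sin θ − e = -39.877543 − 4 = -43.877543
sin φ = h / L = -43.877543 / 208 = -0.21094972
φ = arcsin(-0.21094972) = -12.178014°

-12.1780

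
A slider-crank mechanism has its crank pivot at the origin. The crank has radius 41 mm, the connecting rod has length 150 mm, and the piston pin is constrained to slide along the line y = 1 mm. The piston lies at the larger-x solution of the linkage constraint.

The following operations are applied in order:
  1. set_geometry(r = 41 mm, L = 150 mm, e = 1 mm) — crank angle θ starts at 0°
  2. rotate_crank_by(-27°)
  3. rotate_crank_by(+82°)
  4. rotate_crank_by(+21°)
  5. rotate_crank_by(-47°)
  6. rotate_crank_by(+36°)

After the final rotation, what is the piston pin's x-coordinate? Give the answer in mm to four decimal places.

162.9040

set_geometry: r = 41 mm, L = 150 mm, e = 1 mm; θ ← 0°
rotate_crank_by(-27°): θ ← 0° -27° = -27°
rotate_crank_by(+82°): θ ← -27° +82° = 55°
rotate_crank_by(+21°): θ ← 55° +21° = 76°
rotate_crank_by(-47°): θ ← 76° -47° = 29°
rotate_crank_by(+36°): θ ← 29° +36° = 65°
crank pin P = (r cos θ, r sin θ) = (17.327349, 37.158619)
h = r sin θ − e = 37.158619 − 1 = 36.158619
x = r cos θ + √(L² − h²) = 17.327349 + √(22500.0 − 1307.4457) = 17.327349 + 145.576627 = 162.903975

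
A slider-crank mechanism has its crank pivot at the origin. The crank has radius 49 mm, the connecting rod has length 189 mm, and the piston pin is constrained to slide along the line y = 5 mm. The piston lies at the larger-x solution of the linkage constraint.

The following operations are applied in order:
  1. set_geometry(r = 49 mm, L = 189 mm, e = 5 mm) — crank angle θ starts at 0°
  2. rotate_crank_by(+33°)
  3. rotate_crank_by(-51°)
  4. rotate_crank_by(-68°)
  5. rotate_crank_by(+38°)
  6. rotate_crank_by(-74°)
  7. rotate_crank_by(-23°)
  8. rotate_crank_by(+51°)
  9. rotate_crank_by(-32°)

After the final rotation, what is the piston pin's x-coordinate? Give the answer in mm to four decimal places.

154.8507

set_geometry: r = 49 mm, L = 189 mm, e = 5 mm; θ ← 0°
rotate_crank_by(+33°): θ ← 0° +33° = 33°
rotate_crank_by(-51°): θ ← 33° -51° = -18°
rotate_crank_by(-68°): θ ← -18° -68° = -86°
rotate_crank_by(+38°): θ ← -86° +38° = -48°
rotate_crank_by(-74°): θ ← -48° -74° = -122°
rotate_crank_by(-23°): θ ← -122° -23° = -145°
rotate_crank_by(+51°): θ ← -145° +51° = -94°
rotate_crank_by(-32°): θ ← -94° -32° = -126°
crank pin P = (r cos θ, r sin θ) = (-28.801477, -39.641833)
h = r sin θ − e = -39.641833 − 5 = -44.641833
x = r cos θ + √(L² − h²) = -28.801477 + √(35721.0 − 1992.8932) = -28.801477 + 183.652135 = 154.850658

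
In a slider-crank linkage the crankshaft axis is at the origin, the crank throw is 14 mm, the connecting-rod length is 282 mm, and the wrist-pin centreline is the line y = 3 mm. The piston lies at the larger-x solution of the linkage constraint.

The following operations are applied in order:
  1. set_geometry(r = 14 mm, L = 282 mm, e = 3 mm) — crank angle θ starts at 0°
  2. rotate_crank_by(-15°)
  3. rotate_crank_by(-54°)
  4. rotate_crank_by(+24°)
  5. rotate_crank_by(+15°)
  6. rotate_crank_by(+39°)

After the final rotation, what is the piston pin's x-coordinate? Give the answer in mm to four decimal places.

set_geometry: r = 14 mm, L = 282 mm, e = 3 mm; θ ← 0°
rotate_crank_by(-15°): θ ← 0° -15° = -15°
rotate_crank_by(-54°): θ ← -15° -54° = -69°
rotate_crank_by(+24°): θ ← -69° +24° = -45°
rotate_crank_by(+15°): θ ← -45° +15° = -30°
rotate_crank_by(+39°): θ ← -30° +39° = 9°
crank pin P = (r cos θ, r sin θ) = (13.827637, 2.190083)
h = r sin θ − e = 2.190083 − 3 = -0.809917
x = r cos θ + √(L² − h²) = 13.827637 + √(79524.0 − 0.6560) = 13.827637 + 281.998837 = 295.826474

295.8265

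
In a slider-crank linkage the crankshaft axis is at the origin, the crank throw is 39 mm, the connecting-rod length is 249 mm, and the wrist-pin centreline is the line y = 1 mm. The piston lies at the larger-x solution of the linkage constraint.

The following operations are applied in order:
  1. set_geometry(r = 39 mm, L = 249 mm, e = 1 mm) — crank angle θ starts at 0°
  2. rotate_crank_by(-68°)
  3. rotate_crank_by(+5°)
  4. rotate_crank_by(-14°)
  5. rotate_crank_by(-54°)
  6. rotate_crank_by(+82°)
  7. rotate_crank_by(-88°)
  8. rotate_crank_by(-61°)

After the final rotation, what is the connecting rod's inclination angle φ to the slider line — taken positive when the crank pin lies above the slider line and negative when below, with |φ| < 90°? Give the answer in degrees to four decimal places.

set_geometry: r = 39 mm, L = 249 mm, e = 1 mm; θ ← 0°
rotate_crank_by(-68°): θ ← 0° -68° = -68°
rotate_crank_by(+5°): θ ← -68° +5° = -63°
rotate_crank_by(-14°): θ ← -63° -14° = -77°
rotate_crank_by(-54°): θ ← -77° -54° = -131°
rotate_crank_by(+82°): θ ← -131° +82° = -49°
rotate_crank_by(-88°): θ ← -49° -88° = -137°
rotate_crank_by(-61°): θ ← -137° -61° = -198°
crank pin P = (r cos θ, r sin θ) = (-37.091204, 12.051663)
h = r sin θ − e = 12.051663 − 1 = 11.051663
sin φ = h / L = 11.051663 / 249 = 0.04438419
φ = arcsin(0.04438419) = 2.543862°

2.5439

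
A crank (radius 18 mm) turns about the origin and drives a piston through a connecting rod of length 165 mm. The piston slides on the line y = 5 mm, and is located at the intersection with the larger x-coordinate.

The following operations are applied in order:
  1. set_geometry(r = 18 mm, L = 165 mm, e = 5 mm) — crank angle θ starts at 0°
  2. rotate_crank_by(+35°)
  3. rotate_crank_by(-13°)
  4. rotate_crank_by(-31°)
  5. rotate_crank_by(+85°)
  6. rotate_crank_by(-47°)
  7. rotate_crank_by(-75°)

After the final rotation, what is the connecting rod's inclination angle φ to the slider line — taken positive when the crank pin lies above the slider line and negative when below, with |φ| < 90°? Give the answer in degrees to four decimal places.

set_geometry: r = 18 mm, L = 165 mm, e = 5 mm; θ ← 0°
rotate_crank_by(+35°): θ ← 0° +35° = 35°
rotate_crank_by(-13°): θ ← 35° -13° = 22°
rotate_crank_by(-31°): θ ← 22° -31° = -9°
rotate_crank_by(+85°): θ ← -9° +85° = 76°
rotate_crank_by(-47°): θ ← 76° -47° = 29°
rotate_crank_by(-75°): θ ← 29° -75° = -46°
crank pin P = (r cos θ, r sin θ) = (12.503851, -12.948116)
h = r sin θ − e = -12.948116 − 5 = -17.948116
sin φ = h / L = -17.948116 / 165 = -0.10877646
φ = arcsin(-0.10877646) = -6.244789°

-6.2448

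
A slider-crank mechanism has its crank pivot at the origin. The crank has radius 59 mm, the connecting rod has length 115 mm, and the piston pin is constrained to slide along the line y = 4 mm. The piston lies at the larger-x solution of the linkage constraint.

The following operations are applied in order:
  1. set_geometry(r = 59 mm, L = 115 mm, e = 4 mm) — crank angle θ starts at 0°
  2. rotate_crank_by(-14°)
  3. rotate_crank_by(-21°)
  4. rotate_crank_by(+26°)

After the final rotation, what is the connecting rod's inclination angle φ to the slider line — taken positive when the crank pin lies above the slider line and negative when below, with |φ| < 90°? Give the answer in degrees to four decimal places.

-6.6059

set_geometry: r = 59 mm, L = 115 mm, e = 4 mm; θ ← 0°
rotate_crank_by(-14°): θ ← 0° -14° = -14°
rotate_crank_by(-21°): θ ← -14° -21° = -35°
rotate_crank_by(+26°): θ ← -35° +26° = -9°
crank pin P = (r cos θ, r sin θ) = (58.273612, -9.229633)
h = r sin θ − e = -9.229633 − 4 = -13.229633
sin φ = h / L = -13.229633 / 115 = -0.11504029
φ = arcsin(-0.11504029) = -6.605949°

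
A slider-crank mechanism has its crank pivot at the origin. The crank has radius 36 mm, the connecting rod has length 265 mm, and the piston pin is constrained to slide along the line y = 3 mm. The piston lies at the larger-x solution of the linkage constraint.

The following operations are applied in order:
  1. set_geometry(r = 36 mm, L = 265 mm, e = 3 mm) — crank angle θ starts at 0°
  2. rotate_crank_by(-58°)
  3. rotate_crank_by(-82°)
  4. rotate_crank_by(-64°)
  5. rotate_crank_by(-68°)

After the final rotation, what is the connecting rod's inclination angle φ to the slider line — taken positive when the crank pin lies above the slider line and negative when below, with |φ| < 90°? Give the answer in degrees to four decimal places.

set_geometry: r = 36 mm, L = 265 mm, e = 3 mm; θ ← 0°
rotate_crank_by(-58°): θ ← 0° -58° = -58°
rotate_crank_by(-82°): θ ← -58° -82° = -140°
rotate_crank_by(-64°): θ ← -140° -64° = -204°
rotate_crank_by(-68°): θ ← -204° -68° = -272°
crank pin P = (r cos θ, r sin θ) = (1.256382, 35.978070)
h = r sin θ − e = 35.978070 − 3 = 32.978070
sin φ = h / L = 32.978070 / 265 = 0.12444555
φ = arcsin(0.12444555) = 7.148738°

7.1487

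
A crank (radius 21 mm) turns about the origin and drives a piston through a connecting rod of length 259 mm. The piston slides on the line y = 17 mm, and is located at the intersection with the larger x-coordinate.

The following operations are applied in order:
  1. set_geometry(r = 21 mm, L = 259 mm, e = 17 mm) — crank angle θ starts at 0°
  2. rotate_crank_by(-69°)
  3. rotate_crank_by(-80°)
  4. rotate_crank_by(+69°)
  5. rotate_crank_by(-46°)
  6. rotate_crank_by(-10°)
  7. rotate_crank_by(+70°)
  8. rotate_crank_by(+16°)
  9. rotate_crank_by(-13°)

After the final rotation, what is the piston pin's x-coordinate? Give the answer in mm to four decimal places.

set_geometry: r = 21 mm, L = 259 mm, e = 17 mm; θ ← 0°
rotate_crank_by(-69°): θ ← 0° -69° = -69°
rotate_crank_by(-80°): θ ← -69° -80° = -149°
rotate_crank_by(+69°): θ ← -149° +69° = -80°
rotate_crank_by(-46°): θ ← -80° -46° = -126°
rotate_crank_by(-10°): θ ← -126° -10° = -136°
rotate_crank_by(+70°): θ ← -136° +70° = -66°
rotate_crank_by(+16°): θ ← -66° +16° = -50°
rotate_crank_by(-13°): θ ← -50° -13° = -63°
crank pin P = (r cos θ, r sin θ) = (9.533800, -18.711137)
h = r sin θ − e = -18.711137 − 17 = -35.711137
x = r cos θ + √(L² − h²) = 9.533800 + √(67081.0 − 1275.2853) = 9.533800 + 256.526246 = 266.060046

266.0600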